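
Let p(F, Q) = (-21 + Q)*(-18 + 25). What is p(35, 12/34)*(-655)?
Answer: 1609335/17 ≈ 94667.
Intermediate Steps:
p(F, Q) = -147 + 7*Q (p(F, Q) = (-21 + Q)*7 = -147 + 7*Q)
p(35, 12/34)*(-655) = (-147 + 7*(12/34))*(-655) = (-147 + 7*(12*(1/34)))*(-655) = (-147 + 7*(6/17))*(-655) = (-147 + 42/17)*(-655) = -2457/17*(-655) = 1609335/17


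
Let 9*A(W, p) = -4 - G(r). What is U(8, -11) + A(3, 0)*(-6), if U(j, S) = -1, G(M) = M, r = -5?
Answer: -5/3 ≈ -1.6667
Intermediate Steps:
A(W, p) = ⅑ (A(W, p) = (-4 - 1*(-5))/9 = (-4 + 5)/9 = (⅑)*1 = ⅑)
U(8, -11) + A(3, 0)*(-6) = -1 + (⅑)*(-6) = -1 - ⅔ = -5/3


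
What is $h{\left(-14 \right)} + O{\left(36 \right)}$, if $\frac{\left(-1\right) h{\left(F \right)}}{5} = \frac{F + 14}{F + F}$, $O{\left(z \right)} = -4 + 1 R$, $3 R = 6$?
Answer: $-2$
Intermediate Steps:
$R = 2$ ($R = \frac{1}{3} \cdot 6 = 2$)
$O{\left(z \right)} = -2$ ($O{\left(z \right)} = -4 + 1 \cdot 2 = -4 + 2 = -2$)
$h{\left(F \right)} = - \frac{5 \left(14 + F\right)}{2 F}$ ($h{\left(F \right)} = - 5 \frac{F + 14}{F + F} = - 5 \frac{14 + F}{2 F} = - \frac{5 \left(14 + F\right)}{2 F}$)
$h{\left(-14 \right)} + O{\left(36 \right)} = \left(- \frac{5}{2} - \frac{35}{-14}\right) - 2 = \left(- \frac{5}{2} - - \frac{5}{2}\right) - 2 = \left(- \frac{5}{2} + \frac{5}{2}\right) - 2 = 0 - 2 = -2$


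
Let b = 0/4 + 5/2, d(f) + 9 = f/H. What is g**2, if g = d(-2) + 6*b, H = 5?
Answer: 784/25 ≈ 31.360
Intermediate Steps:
d(f) = -9 + f/5
b = 5/2 (b = 0*(1/4) + 5*(1/2) = 0 + 5/2 = 5/2 ≈ 2.5000)
g = 28/5 (g = (-9 + (1/5)*(-2)) + 6*(5/2) = (-9 - 2/5) + 15 = -47/5 + 15 = 28/5 ≈ 5.6000)
g**2 = (28/5)**2 = 784/25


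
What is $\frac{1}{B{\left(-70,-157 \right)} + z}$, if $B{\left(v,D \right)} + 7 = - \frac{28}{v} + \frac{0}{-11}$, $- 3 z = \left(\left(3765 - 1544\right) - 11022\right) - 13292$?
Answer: $\frac{15}{110366} \approx 0.00013591$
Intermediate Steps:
$z = \frac{22093}{3}$ ($z = - \frac{\left(\left(3765 - 1544\right) - 11022\right) - 13292}{3} = - \frac{\left(2221 - 11022\right) - 13292}{3} = - \frac{-8801 - 13292}{3} = \left(- \frac{1}{3}\right) \left(-22093\right) = \frac{22093}{3} \approx 7364.3$)
$B{\left(v,D \right)} = -7 - \frac{28}{v}$ ($B{\left(v,D \right)} = -7 + \left(- \frac{28}{v} + \frac{0}{-11}\right) = -7 + \left(- \frac{28}{v} + 0 \left(- \frac{1}{11}\right)\right) = -7 + \left(- \frac{28}{v} + 0\right) = -7 - \frac{28}{v}$)
$\frac{1}{B{\left(-70,-157 \right)} + z} = \frac{1}{\left(-7 - \frac{28}{-70}\right) + \frac{22093}{3}} = \frac{1}{\left(-7 - - \frac{2}{5}\right) + \frac{22093}{3}} = \frac{1}{\left(-7 + \frac{2}{5}\right) + \frac{22093}{3}} = \frac{1}{- \frac{33}{5} + \frac{22093}{3}} = \frac{1}{\frac{110366}{15}} = \frac{15}{110366}$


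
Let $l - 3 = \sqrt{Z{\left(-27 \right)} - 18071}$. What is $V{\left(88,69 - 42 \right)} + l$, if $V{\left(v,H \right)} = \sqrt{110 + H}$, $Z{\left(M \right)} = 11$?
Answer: $3 + \sqrt{137} + 2 i \sqrt{4515} \approx 14.705 + 134.39 i$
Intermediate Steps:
$l = 3 + 2 i \sqrt{4515}$ ($l = 3 + \sqrt{11 - 18071} = 3 + \sqrt{-18060} = 3 + 2 i \sqrt{4515} \approx 3.0 + 134.39 i$)
$V{\left(88,69 - 42 \right)} + l = \sqrt{110 + \left(69 - 42\right)} + \left(3 + 2 i \sqrt{4515}\right) = \sqrt{110 + 27} + \left(3 + 2 i \sqrt{4515}\right) = \sqrt{137} + \left(3 + 2 i \sqrt{4515}\right) = 3 + \sqrt{137} + 2 i \sqrt{4515}$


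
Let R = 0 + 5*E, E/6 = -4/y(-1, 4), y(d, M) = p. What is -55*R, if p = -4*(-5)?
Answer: 330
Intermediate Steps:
p = 20
y(d, M) = 20
E = -6/5 (E = 6*(-4/20) = 6*(-4*1/20) = 6*(-⅕) = -6/5 ≈ -1.2000)
R = -6 (R = 0 + 5*(-6/5) = 0 - 6 = -6)
-55*R = -55*(-6) = 330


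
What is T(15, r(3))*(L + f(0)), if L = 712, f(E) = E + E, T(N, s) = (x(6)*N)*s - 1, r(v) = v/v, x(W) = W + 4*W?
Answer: 319688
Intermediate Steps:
x(W) = 5*W
r(v) = 1
T(N, s) = -1 + 30*N*s (T(N, s) = ((5*6)*N)*s - 1 = (30*N)*s - 1 = 30*N*s - 1 = -1 + 30*N*s)
f(E) = 2*E
T(15, r(3))*(L + f(0)) = (-1 + 30*15*1)*(712 + 2*0) = (-1 + 450)*(712 + 0) = 449*712 = 319688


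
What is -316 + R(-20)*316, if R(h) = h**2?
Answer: 126084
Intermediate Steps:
-316 + R(-20)*316 = -316 + (-20)**2*316 = -316 + 400*316 = -316 + 126400 = 126084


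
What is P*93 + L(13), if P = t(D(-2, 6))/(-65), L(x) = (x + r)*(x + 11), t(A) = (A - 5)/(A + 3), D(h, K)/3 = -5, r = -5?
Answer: 2465/13 ≈ 189.62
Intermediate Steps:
D(h, K) = -15 (D(h, K) = 3*(-5) = -15)
t(A) = (-5 + A)/(3 + A)
L(x) = (-5 + x)*(11 + x) (L(x) = (x - 5)*(x + 11) = (-5 + x)*(11 + x))
P = -1/39 (P = ((-5 - 15)/(3 - 15))/(-65) = (-20/(-12))*(-1/65) = -1/12*(-20)*(-1/65) = (5/3)*(-1/65) = -1/39 ≈ -0.025641)
P*93 + L(13) = -1/39*93 + (-55 + 13² + 6*13) = -31/13 + (-55 + 169 + 78) = -31/13 + 192 = 2465/13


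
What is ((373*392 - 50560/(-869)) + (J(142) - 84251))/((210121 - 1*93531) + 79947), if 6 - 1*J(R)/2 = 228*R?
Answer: -29885/2161907 ≈ -0.013823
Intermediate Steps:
J(R) = 12 - 456*R
((373*392 - 50560/(-869)) + (J(142) - 84251))/((210121 - 1*93531) + 79947) = ((373*392 - 50560/(-869)) + ((12 - 456*142) - 84251))/((210121 - 1*93531) + 79947) = ((146216 - 50560*(-1)/869) + ((12 - 64752) - 84251))/((210121 - 93531) + 79947) = ((146216 - 1*(-640/11)) + (-64740 - 84251))/(116590 + 79947) = ((146216 + 640/11) - 148991)/196537 = (1609016/11 - 148991)*(1/196537) = -29885/11*1/196537 = -29885/2161907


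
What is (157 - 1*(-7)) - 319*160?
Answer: -50876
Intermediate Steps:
(157 - 1*(-7)) - 319*160 = (157 + 7) - 51040 = 164 - 51040 = -50876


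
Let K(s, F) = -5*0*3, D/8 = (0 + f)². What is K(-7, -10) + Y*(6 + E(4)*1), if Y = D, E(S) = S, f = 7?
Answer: 3920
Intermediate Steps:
D = 392 (D = 8*(0 + 7)² = 8*7² = 8*49 = 392)
Y = 392
K(s, F) = 0 (K(s, F) = 0*3 = 0)
K(-7, -10) + Y*(6 + E(4)*1) = 0 + 392*(6 + 4*1) = 0 + 392*(6 + 4) = 0 + 392*10 = 0 + 3920 = 3920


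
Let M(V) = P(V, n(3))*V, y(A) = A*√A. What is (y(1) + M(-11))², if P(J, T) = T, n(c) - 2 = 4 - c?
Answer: 1024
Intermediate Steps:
y(A) = A^(3/2)
n(c) = 6 - c (n(c) = 2 + (4 - c) = 6 - c)
M(V) = 3*V (M(V) = (6 - 1*3)*V = (6 - 3)*V = 3*V)
(y(1) + M(-11))² = (1^(3/2) + 3*(-11))² = (1 - 33)² = (-32)² = 1024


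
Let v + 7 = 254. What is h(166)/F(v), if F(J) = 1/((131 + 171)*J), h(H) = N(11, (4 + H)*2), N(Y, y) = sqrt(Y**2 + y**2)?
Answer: 74594*sqrt(115721) ≈ 2.5375e+7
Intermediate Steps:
h(H) = sqrt(121 + (8 + 2*H)**2) (h(H) = sqrt(11**2 + ((4 + H)*2)**2) = sqrt(121 + (8 + 2*H)**2))
v = 247 (v = -7 + 254 = 247)
F(J) = 1/(302*J)
h(166)/F(v) = sqrt(121 + 4*(4 + 166)**2)/(((1/302)/247)) = sqrt(121 + 4*170**2)/(((1/302)*(1/247))) = sqrt(121 + 4*28900)/(1/74594) = sqrt(121 + 115600)*74594 = sqrt(115721)*74594 = 74594*sqrt(115721)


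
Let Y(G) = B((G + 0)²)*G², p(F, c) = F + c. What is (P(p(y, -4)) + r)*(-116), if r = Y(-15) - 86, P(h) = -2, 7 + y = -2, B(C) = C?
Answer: -5862292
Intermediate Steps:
y = -9 (y = -7 - 2 = -9)
Y(G) = G⁴ (Y(G) = (G + 0)²*G² = G²*G² = G⁴)
r = 50539 (r = (-15)⁴ - 86 = 50625 - 86 = 50539)
(P(p(y, -4)) + r)*(-116) = (-2 + 50539)*(-116) = 50537*(-116) = -5862292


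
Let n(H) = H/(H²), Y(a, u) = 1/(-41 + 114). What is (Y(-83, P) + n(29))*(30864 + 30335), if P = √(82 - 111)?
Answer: 6242298/2117 ≈ 2948.7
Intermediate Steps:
P = I*√29 (P = √(-29) = I*√29 ≈ 5.3852*I)
Y(a, u) = 1/73
n(H) = 1/H (n(H) = H/H² = 1/H)
(Y(-83, P) + n(29))*(30864 + 30335) = (1/73 + 1/29)*(30864 + 30335) = (1/73 + 1/29)*61199 = (102/2117)*61199 = 6242298/2117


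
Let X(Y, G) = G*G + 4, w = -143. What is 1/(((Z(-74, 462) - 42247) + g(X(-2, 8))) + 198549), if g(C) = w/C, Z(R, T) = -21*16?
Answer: 68/10605545 ≈ 6.4117e-6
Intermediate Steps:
Z(R, T) = -336
X(Y, G) = 4 + G**2 (X(Y, G) = G**2 + 4 = 4 + G**2)
g(C) = -143/C
1/(((Z(-74, 462) - 42247) + g(X(-2, 8))) + 198549) = 1/(((-336 - 42247) - 143/(4 + 8**2)) + 198549) = 1/((-42583 - 143/(4 + 64)) + 198549) = 1/((-42583 - 143/68) + 198549) = 1/(-2895787/68 + 198549) = 1/(10605545/68) = 68/10605545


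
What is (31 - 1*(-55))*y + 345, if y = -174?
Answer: -14619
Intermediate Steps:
(31 - 1*(-55))*y + 345 = (31 - 1*(-55))*(-174) + 345 = (31 + 55)*(-174) + 345 = 86*(-174) + 345 = -14964 + 345 = -14619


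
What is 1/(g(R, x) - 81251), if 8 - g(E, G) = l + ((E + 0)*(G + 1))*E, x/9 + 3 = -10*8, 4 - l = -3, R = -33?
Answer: 1/731144 ≈ 1.3677e-6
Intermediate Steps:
l = 7 (l = 4 - 1*(-3) = 4 + 3 = 7)
x = -747 (x = -27 + 9*(-10*8) = -27 + 9*(-80) = -27 - 720 = -747)
g(E, G) = 1 - E²*(1 + G) (g(E, G) = 8 - (7 + ((E + 0)*(G + 1))*E) = 8 - (7 + (E*(1 + G))*E) = 8 - (7 + E²*(1 + G)) = 8 + (-7 - E²*(1 + G)) = 1 - E²*(1 + G))
1/(g(R, x) - 81251) = 1/((1 - 1*(-33)² - 1*(-747)*(-33)²) - 81251) = 1/((1 - 1*1089 - 1*(-747)*1089) - 81251) = 1/((1 - 1089 + 813483) - 81251) = 1/(812395 - 81251) = 1/731144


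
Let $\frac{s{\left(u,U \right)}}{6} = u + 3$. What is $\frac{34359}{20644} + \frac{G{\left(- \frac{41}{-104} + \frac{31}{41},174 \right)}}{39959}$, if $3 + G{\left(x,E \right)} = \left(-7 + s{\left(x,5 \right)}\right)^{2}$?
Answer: $\frac{120585321570721}{72107347253552} \approx 1.6723$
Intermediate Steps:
$s{\left(u,U \right)} = 18 + 6 u$ ($s{\left(u,U \right)} = 6 \left(u + 3\right) = 6 \left(3 + u\right) = 18 + 6 u$)
$G{\left(x,E \right)} = -3 + \left(11 + 6 x\right)^{2}$ ($G{\left(x,E \right)} = -3 + \left(-7 + \left(18 + 6 x\right)\right)^{2} = -3 + \left(11 + 6 x\right)^{2}$)
$\frac{34359}{20644} + \frac{G{\left(- \frac{41}{-104} + \frac{31}{41},174 \right)}}{39959} = \frac{34359}{20644} + \frac{-3 + \left(11 + 6 \left(- \frac{41}{-104} + \frac{31}{41}\right)\right)^{2}}{39959} = 34359 \cdot \frac{1}{20644} + \left(-3 + \left(11 + 6 \left(\left(-41\right) \left(- \frac{1}{104}\right) + 31 \cdot \frac{1}{41}\right)\right)^{2}\right) \frac{1}{39959} = \frac{2643}{1588} + \left(-3 + \left(11 + 6 \left(\frac{41}{104} + \frac{31}{41}\right)\right)^{2}\right) \frac{1}{39959} = \frac{2643}{1588} + \left(-3 + \left(11 + 6 \cdot \frac{4905}{4264}\right)^{2}\right) \frac{1}{39959} = \frac{2643}{1588} + \left(-3 + \left(11 + \frac{14715}{2132}\right)^{2}\right) \frac{1}{39959} = \frac{2643}{1588} + \left(-3 + \left(\frac{38167}{2132}\right)^{2}\right) \frac{1}{39959} = \frac{2643}{1588} + \left(-3 + \frac{1456719889}{4545424}\right) \frac{1}{39959} = \frac{2643}{1588} + \frac{1443083617}{4545424} \cdot \frac{1}{39959} = \frac{2643}{1588} + \frac{1443083617}{181630597616} = \frac{120585321570721}{72107347253552}$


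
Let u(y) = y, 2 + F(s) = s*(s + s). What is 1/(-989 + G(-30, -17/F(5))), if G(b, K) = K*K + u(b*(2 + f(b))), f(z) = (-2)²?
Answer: -2304/2693087 ≈ -0.00085552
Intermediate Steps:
F(s) = -2 + 2*s² (F(s) = -2 + s*(s + s) = -2 + s*(2*s) = -2 + 2*s²)
f(z) = 4
G(b, K) = K² + 6*b (G(b, K) = K*K + b*(2 + 4) = K² + b*6 = K² + 6*b)
1/(-989 + G(-30, -17/F(5))) = 1/(-989 + ((-17/(-2 + 2*5²))² + 6*(-30))) = 1/(-989 + ((-17/(-2 + 2*25))² - 180)) = 1/(-989 + ((-17/(-2 + 50))² - 180)) = 1/(-989 + ((-17/48)² - 180)) = 1/(-989 + (289/2304 - 180)) = 1/(-989 - 414431/2304) = 1/(-2693087/2304) = -2304/2693087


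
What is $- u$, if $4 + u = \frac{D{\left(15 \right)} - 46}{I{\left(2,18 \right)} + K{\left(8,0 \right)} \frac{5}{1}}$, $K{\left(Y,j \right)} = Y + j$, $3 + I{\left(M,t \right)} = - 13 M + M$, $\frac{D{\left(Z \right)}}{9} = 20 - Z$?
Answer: $\frac{53}{13} \approx 4.0769$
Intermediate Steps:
$D{\left(Z \right)} = 180 - 9 Z$ ($D{\left(Z \right)} = 9 \left(20 - Z\right) = 180 - 9 Z$)
$I{\left(M,t \right)} = -3 - 12 M$ ($I{\left(M,t \right)} = -3 + \left(- 13 M + M\right) = -3 - 12 M$)
$u = - \frac{53}{13}$ ($u = -4 + \frac{\left(180 - 135\right) - 46}{\left(-3 - 24\right) + \left(8 + 0\right) \frac{5}{1}} = -4 + \frac{\left(180 - 135\right) - 46}{\left(-3 - 24\right) + 8 \cdot 5 \cdot 1} = -4 + \frac{45 - 46}{-27 + 8 \cdot 5} = -4 - \frac{1}{-27 + 40} = -4 - \frac{1}{13} = - \frac{53}{13} \approx -4.0769$)
$- u = \left(-1\right) \left(- \frac{53}{13}\right) = \frac{53}{13}$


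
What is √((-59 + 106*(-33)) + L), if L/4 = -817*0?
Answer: I*√3557 ≈ 59.641*I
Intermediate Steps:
L = 0 (L = 4*(-817*0) = 4*0 = 0)
√((-59 + 106*(-33)) + L) = √((-59 + 106*(-33)) + 0) = √((-59 - 3498) + 0) = √(-3557 + 0) = √(-3557) = I*√3557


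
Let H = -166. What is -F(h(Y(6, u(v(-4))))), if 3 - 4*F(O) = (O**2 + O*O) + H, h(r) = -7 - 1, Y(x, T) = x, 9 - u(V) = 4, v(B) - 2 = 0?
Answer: -41/4 ≈ -10.250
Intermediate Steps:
v(B) = 2 (v(B) = 2 + 0 = 2)
u(V) = 5 (u(V) = 9 - 1*4 = 9 - 4 = 5)
h(r) = -8
F(O) = 169/4 - O**2/2 (F(O) = 3/4 - ((O**2 + O*O) - 166)/4 = 3/4 - ((O**2 + O**2) - 166)/4 = 3/4 - (2*O**2 - 166)/4 = 3/4 - (-166 + 2*O**2)/4 = 3/4 + (83/2 - O**2/2) = 169/4 - O**2/2)
-F(h(Y(6, u(v(-4))))) = -(169/4 - 1/2*(-8)**2) = -(169/4 - 1/2*64) = -(169/4 - 32) = -1*41/4 = -41/4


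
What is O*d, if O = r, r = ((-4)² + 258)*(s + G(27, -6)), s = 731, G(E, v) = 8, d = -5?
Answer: -1012430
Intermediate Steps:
r = 202486 (r = ((-4)² + 258)*(731 + 8) = (16 + 258)*739 = 274*739 = 202486)
O = 202486
O*d = 202486*(-5) = -1012430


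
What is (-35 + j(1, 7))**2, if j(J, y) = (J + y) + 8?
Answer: 361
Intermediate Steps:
j(J, y) = 8 + J + y
(-35 + j(1, 7))**2 = (-35 + (8 + 1 + 7))**2 = (-35 + 16)**2 = (-19)**2 = 361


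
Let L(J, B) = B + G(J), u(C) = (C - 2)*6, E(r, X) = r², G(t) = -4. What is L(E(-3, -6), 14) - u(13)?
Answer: -56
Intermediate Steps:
u(C) = -12 + 6*C (u(C) = (-2 + C)*6 = -12 + 6*C)
L(J, B) = -4 + B (L(J, B) = B - 4 = -4 + B)
L(E(-3, -6), 14) - u(13) = (-4 + 14) - (-12 + 6*13) = 10 - (-12 + 78) = 10 - 1*66 = 10 - 66 = -56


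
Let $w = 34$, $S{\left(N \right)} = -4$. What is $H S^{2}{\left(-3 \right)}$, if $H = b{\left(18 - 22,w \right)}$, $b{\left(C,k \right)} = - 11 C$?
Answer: $704$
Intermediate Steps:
$H = 44$ ($H = - 11 \left(18 - 22\right) = \left(-11\right) \left(-4\right) = 44$)
$H S^{2}{\left(-3 \right)} = 44 \left(-4\right)^{2} = 44 \cdot 16 = 704$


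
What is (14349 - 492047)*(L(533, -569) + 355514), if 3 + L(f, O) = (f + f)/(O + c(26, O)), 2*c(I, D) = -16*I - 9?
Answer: -265438416366578/1563 ≈ -1.6983e+11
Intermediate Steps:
c(I, D) = -9/2 - 8*I (c(I, D) = (-16*I - 9)/2 = (-9 - 16*I)/2 = -9/2 - 8*I)
L(f, O) = -3 + 2*f/(-425/2 + O) (L(f, O) = -3 + (f + f)/(O + (-9/2 - 8*26)) = -3 + (2*f)/(O + (-9/2 - 208)) = -3 + (2*f)/(O - 425/2) = -3 + (2*f)/(-425/2 + O) = -3 + 2*f/(-425/2 + O))
(14349 - 492047)*(L(533, -569) + 355514) = (14349 - 492047)*((1275 - 6*(-569) + 4*533)/(-425 + 2*(-569)) + 355514) = -477698*((1275 + 3414 + 2132)/(-425 - 1138) + 355514) = -477698*(6821/(-1563) + 355514) = -477698*(-1/1563*6821 + 355514) = -477698*(-6821/1563 + 355514) = -477698*555661561/1563 = -265438416366578/1563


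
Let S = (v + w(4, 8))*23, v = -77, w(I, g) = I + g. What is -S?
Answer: 1495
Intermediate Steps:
S = -1495 (S = (-77 + (4 + 8))*23 = (-77 + 12)*23 = -65*23 = -1495)
-S = -1*(-1495) = 1495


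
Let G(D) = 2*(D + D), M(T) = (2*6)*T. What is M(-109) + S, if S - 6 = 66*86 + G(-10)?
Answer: 4334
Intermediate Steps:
M(T) = 12*T
G(D) = 4*D (G(D) = 2*(2*D) = 4*D)
S = 5642 (S = 6 + (66*86 + 4*(-10)) = 6 + (5676 - 40) = 6 + 5636 = 5642)
M(-109) + S = 12*(-109) + 5642 = -1308 + 5642 = 4334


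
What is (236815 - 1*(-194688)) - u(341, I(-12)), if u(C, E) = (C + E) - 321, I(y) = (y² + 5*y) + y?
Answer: 431411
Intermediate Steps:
I(y) = y² + 6*y
u(C, E) = -321 + C + E
(236815 - 1*(-194688)) - u(341, I(-12)) = (236815 - 1*(-194688)) - (-321 + 341 - 12*(6 - 12)) = (236815 + 194688) - (-321 + 341 - 12*(-6)) = 431503 - (-321 + 341 + 72) = 431503 - 1*92 = 431503 - 92 = 431411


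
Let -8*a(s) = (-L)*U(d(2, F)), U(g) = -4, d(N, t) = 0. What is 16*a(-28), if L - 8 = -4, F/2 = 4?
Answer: -32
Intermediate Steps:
F = 8 (F = 2*4 = 8)
L = 4 (L = 8 - 4 = 4)
a(s) = -2 (a(s) = -(-1*4)*(-4)/8 = -(-1)*(-4)/2 = -⅛*16 = -2)
16*a(-28) = 16*(-2) = -32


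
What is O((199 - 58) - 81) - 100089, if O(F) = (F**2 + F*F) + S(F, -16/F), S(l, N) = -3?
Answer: -92892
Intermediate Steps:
O(F) = -3 + 2*F**2 (O(F) = (F**2 + F*F) - 3 = (F**2 + F**2) - 3 = 2*F**2 - 3 = -3 + 2*F**2)
O((199 - 58) - 81) - 100089 = (-3 + 2*((199 - 58) - 81)**2) - 100089 = (-3 + 2*(141 - 81)**2) - 100089 = (-3 + 2*60**2) - 100089 = (-3 + 2*3600) - 100089 = (-3 + 7200) - 100089 = 7197 - 100089 = -92892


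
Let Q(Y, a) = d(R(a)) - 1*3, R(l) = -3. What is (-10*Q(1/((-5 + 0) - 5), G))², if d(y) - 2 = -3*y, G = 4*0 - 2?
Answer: 6400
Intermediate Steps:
G = -2 (G = 0 - 2 = -2)
d(y) = 2 - 3*y
Q(Y, a) = 8 (Q(Y, a) = (2 - 3*(-3)) - 1*3 = (2 + 9) - 3 = 11 - 3 = 8)
(-10*Q(1/((-5 + 0) - 5), G))² = (-10*8)² = (-80)² = 6400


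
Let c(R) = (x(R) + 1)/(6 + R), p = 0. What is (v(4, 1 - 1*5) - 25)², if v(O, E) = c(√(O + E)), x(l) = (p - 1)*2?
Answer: 22801/36 ≈ 633.36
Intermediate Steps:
x(l) = -2 (x(l) = (0 - 1)*2 = -1*2 = -2)
c(R) = -1/(6 + R) (c(R) = (-2 + 1)/(6 + R) = -1/(6 + R))
v(O, E) = -1/(6 + √(E + O)) (v(O, E) = -1/(6 + √(O + E)) = -1/(6 + √(E + O)))
(v(4, 1 - 1*5) - 25)² = (-1/(6 + √((1 - 1*5) + 4)) - 25)² = (-1/(6 + √((1 - 5) + 4)) - 25)² = (-1/(6 + √(-4 + 4)) - 25)² = (-1/(6 + √0) - 25)² = (-1/(6 + 0) - 25)² = (-1/6 - 25)² = (-1*⅙ - 25)² = (-⅙ - 25)² = (-151/6)² = 22801/36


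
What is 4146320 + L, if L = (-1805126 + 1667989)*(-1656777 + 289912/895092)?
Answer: 4622123455599541/20343 ≈ 2.2721e+11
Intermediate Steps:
L = 4622039107011781/20343 (L = -137137*(-1656777 + 289912*(1/895092)) = -137137*(-1656777 + 72478/223773) = -137137*(-370741887143/223773) = 4622039107011781/20343 ≈ 2.2721e+11)
4146320 + L = 4146320 + 4622039107011781/20343 = 4622123455599541/20343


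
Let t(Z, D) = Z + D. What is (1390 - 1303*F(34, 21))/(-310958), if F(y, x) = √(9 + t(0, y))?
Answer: -695/155479 + 1303*√43/310958 ≈ 0.023007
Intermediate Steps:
t(Z, D) = D + Z
F(y, x) = √(9 + y) (F(y, x) = √(9 + (y + 0)) = √(9 + y))
(1390 - 1303*F(34, 21))/(-310958) = (1390 - 1303*√(9 + 34))/(-310958) = (1390 - 1303*√43)*(-1/310958) = -695/155479 + 1303*√43/310958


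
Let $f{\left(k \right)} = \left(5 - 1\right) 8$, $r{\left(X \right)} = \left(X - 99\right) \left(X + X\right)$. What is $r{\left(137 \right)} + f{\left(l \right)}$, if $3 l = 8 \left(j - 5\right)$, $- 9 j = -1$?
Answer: $10444$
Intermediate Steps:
$j = \frac{1}{9}$ ($j = \left(- \frac{1}{9}\right) \left(-1\right) = \frac{1}{9} \approx 0.11111$)
$l = - \frac{352}{27}$ ($l = \frac{8 \left(\frac{1}{9} - 5\right)}{3} = \frac{8 \left(- \frac{44}{9}\right)}{3} = \frac{1}{3} \left(- \frac{352}{9}\right) = - \frac{352}{27} \approx -13.037$)
$r{\left(X \right)} = 2 X \left(-99 + X\right)$ ($r{\left(X \right)} = \left(-99 + X\right) 2 X = 2 X \left(-99 + X\right)$)
$f{\left(k \right)} = 32$ ($f{\left(k \right)} = 4 \cdot 8 = 32$)
$r{\left(137 \right)} + f{\left(l \right)} = 2 \cdot 137 \left(-99 + 137\right) + 32 = 2 \cdot 137 \cdot 38 + 32 = 10412 + 32 = 10444$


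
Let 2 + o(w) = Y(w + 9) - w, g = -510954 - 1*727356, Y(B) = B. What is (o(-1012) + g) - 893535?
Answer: -2131838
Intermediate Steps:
g = -1238310 (g = -510954 - 727356 = -1238310)
o(w) = 7 (o(w) = -2 + ((w + 9) - w) = -2 + ((9 + w) - w) = -2 + 9 = 7)
(o(-1012) + g) - 893535 = (7 - 1238310) - 893535 = -1238303 - 893535 = -2131838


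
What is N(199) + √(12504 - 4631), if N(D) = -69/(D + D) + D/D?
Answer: 329/398 + √7873 ≈ 89.557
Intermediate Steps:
N(D) = 1 - 69/(2*D) (N(D) = -69*1/(2*D) + 1 = -69/(2*D) + 1 = 1 - 69/(2*D))
N(199) + √(12504 - 4631) = (-69/2 + 199)/199 + √(12504 - 4631) = (1/199)*(329/2) + √7873 = 329/398 + √7873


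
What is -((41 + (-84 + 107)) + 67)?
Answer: -131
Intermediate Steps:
-((41 + (-84 + 107)) + 67) = -((41 + 23) + 67) = -(64 + 67) = -1*131 = -131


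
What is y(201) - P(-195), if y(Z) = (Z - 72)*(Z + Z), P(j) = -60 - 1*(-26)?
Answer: 51892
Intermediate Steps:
P(j) = -34 (P(j) = -60 + 26 = -34)
y(Z) = 2*Z*(-72 + Z) (y(Z) = (-72 + Z)*(2*Z) = 2*Z*(-72 + Z))
y(201) - P(-195) = 2*201*(-72 + 201) - 1*(-34) = 2*201*129 + 34 = 51858 + 34 = 51892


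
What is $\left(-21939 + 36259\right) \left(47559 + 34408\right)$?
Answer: $1173767440$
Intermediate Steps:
$\left(-21939 + 36259\right) \left(47559 + 34408\right) = 14320 \cdot 81967 = 1173767440$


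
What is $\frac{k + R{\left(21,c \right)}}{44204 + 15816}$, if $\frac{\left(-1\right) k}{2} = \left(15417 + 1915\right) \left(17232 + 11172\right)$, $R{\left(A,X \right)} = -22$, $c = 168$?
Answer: $- \frac{492298139}{30010} \approx -16404.0$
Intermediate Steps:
$k = -984596256$ ($k = - 2 \left(15417 + 1915\right) \left(17232 + 11172\right) = - 2 \cdot 17332 \cdot 28404 = \left(-2\right) 492298128 = -984596256$)
$\frac{k + R{\left(21,c \right)}}{44204 + 15816} = \frac{-984596256 - 22}{44204 + 15816} = - \frac{984596278}{60020} = \left(-984596278\right) \frac{1}{60020} = - \frac{492298139}{30010}$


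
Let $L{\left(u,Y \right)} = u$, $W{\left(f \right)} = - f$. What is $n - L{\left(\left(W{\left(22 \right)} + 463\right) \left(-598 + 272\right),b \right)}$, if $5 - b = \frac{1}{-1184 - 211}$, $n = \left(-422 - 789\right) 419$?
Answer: $-363643$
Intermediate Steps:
$n = -507409$ ($n = \left(-1211\right) 419 = -507409$)
$b = \frac{6976}{1395}$ ($b = 5 - \frac{1}{-1184 - 211} = 5 - \frac{1}{-1395} = 5 - - \frac{1}{1395} = 5 + \frac{1}{1395} = \frac{6976}{1395} \approx 5.0007$)
$n - L{\left(\left(W{\left(22 \right)} + 463\right) \left(-598 + 272\right),b \right)} = -507409 - \left(\left(-1\right) 22 + 463\right) \left(-598 + 272\right) = -507409 - \left(-22 + 463\right) \left(-326\right) = -507409 - 441 \left(-326\right) = -507409 - -143766 = -507409 + 143766 = -363643$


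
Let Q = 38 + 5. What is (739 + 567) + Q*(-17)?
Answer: 575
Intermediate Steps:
Q = 43
(739 + 567) + Q*(-17) = (739 + 567) + 43*(-17) = 1306 - 731 = 575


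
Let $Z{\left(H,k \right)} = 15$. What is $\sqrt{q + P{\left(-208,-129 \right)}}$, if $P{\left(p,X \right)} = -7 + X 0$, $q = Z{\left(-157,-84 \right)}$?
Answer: $2 \sqrt{2} \approx 2.8284$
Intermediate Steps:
$q = 15$
$P{\left(p,X \right)} = -7$ ($P{\left(p,X \right)} = -7 + 0 = -7$)
$\sqrt{q + P{\left(-208,-129 \right)}} = \sqrt{15 - 7} = \sqrt{8} = 2 \sqrt{2}$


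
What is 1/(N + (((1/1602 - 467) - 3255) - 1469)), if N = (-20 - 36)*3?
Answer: -1602/8585117 ≈ -0.00018660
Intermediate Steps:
N = -168 (N = -56*3 = -168)
1/(N + (((1/1602 - 467) - 3255) - 1469)) = 1/(-168 + (((1/1602 - 467) - 3255) - 1469)) = 1/(-168 + ((-748133/1602 - 3255) - 1469)) = 1/(-168 + (-5962643/1602 - 1469)) = 1/(-168 - 8315981/1602) = 1/(-8585117/1602) = -1602/8585117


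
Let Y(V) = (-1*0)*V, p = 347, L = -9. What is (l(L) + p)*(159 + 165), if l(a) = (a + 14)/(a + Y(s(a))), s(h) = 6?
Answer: 112248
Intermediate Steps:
Y(V) = 0 (Y(V) = 0*V = 0)
l(a) = (14 + a)/a (l(a) = (a + 14)/(a + 0) = (14 + a)/a)
(l(L) + p)*(159 + 165) = ((14 - 9)/(-9) + 347)*(159 + 165) = (-1/9*5 + 347)*324 = (-5/9 + 347)*324 = (3118/9)*324 = 112248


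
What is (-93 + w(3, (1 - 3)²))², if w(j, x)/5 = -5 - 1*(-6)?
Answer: 7744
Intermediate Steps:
w(j, x) = 5 (w(j, x) = 5*(-5 - 1*(-6)) = 5*(-5 + 6) = 5*1 = 5)
(-93 + w(3, (1 - 3)²))² = (-93 + 5)² = (-88)² = 7744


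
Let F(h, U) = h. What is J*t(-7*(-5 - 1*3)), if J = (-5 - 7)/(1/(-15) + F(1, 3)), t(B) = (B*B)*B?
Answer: -2257920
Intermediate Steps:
t(B) = B**3 (t(B) = B**2*B = B**3)
J = -90/7 (J = (-5 - 7)/(1/(-15) + 1) = -12/(-1/15 + 1) = -12/14/15 = -12*15/14 = -90/7 ≈ -12.857)
J*t(-7*(-5 - 1*3)) = -90*(-343*(-5 - 1*3)**3)/7 = -90*(-343*(-5 - 3)**3)/7 = -90*(-7*(-8))**3/7 = -90/7*56**3 = -90/7*175616 = -2257920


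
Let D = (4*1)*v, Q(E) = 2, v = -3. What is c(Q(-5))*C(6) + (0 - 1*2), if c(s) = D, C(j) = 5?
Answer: -62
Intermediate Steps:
D = -12 (D = (4*1)*(-3) = 4*(-3) = -12)
c(s) = -12
c(Q(-5))*C(6) + (0 - 1*2) = -12*5 + (0 - 1*2) = -60 + (0 - 2) = -60 - 2 = -62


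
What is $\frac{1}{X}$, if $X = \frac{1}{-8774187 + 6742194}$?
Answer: $-2031993$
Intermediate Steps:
$X = - \frac{1}{2031993}$ ($X = \frac{1}{-2031993} = - \frac{1}{2031993} \approx -4.9213 \cdot 10^{-7}$)
$\frac{1}{X} = \frac{1}{- \frac{1}{2031993}} = -2031993$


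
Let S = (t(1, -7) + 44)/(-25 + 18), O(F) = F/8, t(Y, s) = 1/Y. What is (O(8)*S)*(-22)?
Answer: 990/7 ≈ 141.43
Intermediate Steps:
t(Y, s) = 1/Y
O(F) = F/8 (O(F) = F*(⅛) = F/8)
S = -45/7 (S = (1/1 + 44)/(-25 + 18) = (1 + 44)/(-7) = 45*(-⅐) = -45/7 ≈ -6.4286)
(O(8)*S)*(-22) = (((⅛)*8)*(-45/7))*(-22) = (1*(-45/7))*(-22) = -45/7*(-22) = 990/7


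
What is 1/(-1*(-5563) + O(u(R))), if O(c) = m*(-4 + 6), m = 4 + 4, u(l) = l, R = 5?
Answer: 1/5579 ≈ 0.00017924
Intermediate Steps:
m = 8
O(c) = 16 (O(c) = 8*(-4 + 6) = 8*2 = 16)
1/(-1*(-5563) + O(u(R))) = 1/(-1*(-5563) + 16) = 1/(5563 + 16) = 1/5579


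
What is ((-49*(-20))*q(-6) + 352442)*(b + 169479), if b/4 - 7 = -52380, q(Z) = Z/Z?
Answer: -14141474486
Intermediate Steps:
q(Z) = 1
b = -209492 (b = 28 + 4*(-52380) = 28 - 209520 = -209492)
((-49*(-20))*q(-6) + 352442)*(b + 169479) = (-49*(-20)*1 + 352442)*(-209492 + 169479) = (980*1 + 352442)*(-40013) = (980 + 352442)*(-40013) = 353422*(-40013) = -14141474486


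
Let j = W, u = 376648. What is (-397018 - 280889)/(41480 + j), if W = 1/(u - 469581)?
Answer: -6999992359/428317871 ≈ -16.343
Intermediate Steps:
W = -1/92933 (W = 1/(376648 - 469581) = 1/(-92933) = -1/92933 ≈ -1.0760e-5)
j = -1/92933 ≈ -1.0760e-5
(-397018 - 280889)/(41480 + j) = (-397018 - 280889)/(41480 - 1/92933) = -677907/3854860839/92933 = -677907*92933/3854860839 = -6999992359/428317871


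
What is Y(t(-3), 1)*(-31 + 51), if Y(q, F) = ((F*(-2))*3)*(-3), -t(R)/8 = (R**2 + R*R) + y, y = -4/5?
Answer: 360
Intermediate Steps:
y = -4/5 (y = -4*1/5 = -4/5 ≈ -0.80000)
t(R) = 32/5 - 16*R**2 (t(R) = -8*((R**2 + R*R) - 4/5) = -8*((R**2 + R**2) - 4/5) = -8*(2*R**2 - 4/5) = -8*(-4/5 + 2*R**2) = 32/5 - 16*R**2)
Y(q, F) = 18*F (Y(q, F) = (-2*F*3)*(-3) = -6*F*(-3) = 18*F)
Y(t(-3), 1)*(-31 + 51) = (18*1)*(-31 + 51) = 18*20 = 360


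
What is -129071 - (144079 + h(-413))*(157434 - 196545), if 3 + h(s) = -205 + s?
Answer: 5610656767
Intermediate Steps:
h(s) = -208 + s (h(s) = -3 + (-205 + s) = -208 + s)
-129071 - (144079 + h(-413))*(157434 - 196545) = -129071 - (144079 + (-208 - 413))*(157434 - 196545) = -129071 - (144079 - 621)*(-39111) = -129071 - 143458*(-39111) = -129071 - 1*(-5610785838) = -129071 + 5610785838 = 5610656767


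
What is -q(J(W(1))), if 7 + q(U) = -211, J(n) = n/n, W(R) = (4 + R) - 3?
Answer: 218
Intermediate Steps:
W(R) = 1 + R
J(n) = 1
q(U) = -218 (q(U) = -7 - 211 = -218)
-q(J(W(1))) = -1*(-218) = 218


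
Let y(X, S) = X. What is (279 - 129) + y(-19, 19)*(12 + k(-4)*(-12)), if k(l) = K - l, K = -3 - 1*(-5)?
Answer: 1290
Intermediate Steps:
K = 2 (K = -3 + 5 = 2)
k(l) = 2 - l
(279 - 129) + y(-19, 19)*(12 + k(-4)*(-12)) = (279 - 129) - 19*(12 + (2 - 1*(-4))*(-12)) = 150 - 19*(12 + (2 + 4)*(-12)) = 150 - 19*(12 + 6*(-12)) = 150 - 19*(12 - 72) = 150 - 19*(-60) = 150 + 1140 = 1290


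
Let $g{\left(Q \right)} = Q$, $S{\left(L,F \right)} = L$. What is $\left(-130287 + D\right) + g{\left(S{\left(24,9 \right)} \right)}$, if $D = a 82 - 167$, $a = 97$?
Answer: $-122476$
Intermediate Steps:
$D = 7787$ ($D = 97 \cdot 82 - 167 = 7954 - 167 = 7787$)
$\left(-130287 + D\right) + g{\left(S{\left(24,9 \right)} \right)} = \left(-130287 + 7787\right) + 24 = -122500 + 24 = -122476$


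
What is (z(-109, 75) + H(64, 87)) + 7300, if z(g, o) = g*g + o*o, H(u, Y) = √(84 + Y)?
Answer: 24806 + 3*√19 ≈ 24819.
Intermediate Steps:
z(g, o) = g² + o²
(z(-109, 75) + H(64, 87)) + 7300 = (((-109)² + 75²) + √(84 + 87)) + 7300 = ((11881 + 5625) + √171) + 7300 = (17506 + 3*√19) + 7300 = 24806 + 3*√19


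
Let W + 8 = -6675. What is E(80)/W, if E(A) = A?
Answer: -80/6683 ≈ -0.011971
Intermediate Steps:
W = -6683 (W = -8 - 6675 = -6683)
E(80)/W = 80/(-6683) = 80*(-1/6683) = -80/6683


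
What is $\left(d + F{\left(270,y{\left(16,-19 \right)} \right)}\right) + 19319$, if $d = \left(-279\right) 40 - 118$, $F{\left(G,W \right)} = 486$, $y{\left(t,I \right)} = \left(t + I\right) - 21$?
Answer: $8527$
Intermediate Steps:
$y{\left(t,I \right)} = -21 + I + t$ ($y{\left(t,I \right)} = \left(I + t\right) - 21 = -21 + I + t$)
$d = -11278$ ($d = -11160 - 118 = -11278$)
$\left(d + F{\left(270,y{\left(16,-19 \right)} \right)}\right) + 19319 = \left(-11278 + 486\right) + 19319 = -10792 + 19319 = 8527$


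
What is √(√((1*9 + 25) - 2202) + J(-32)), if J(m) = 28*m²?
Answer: √(28672 + 2*I*√542) ≈ 169.33 + 0.137*I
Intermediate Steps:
√(√((1*9 + 25) - 2202) + J(-32)) = √(√((1*9 + 25) - 2202) + 28*(-32)²) = √(√((9 + 25) - 2202) + 28*1024) = √(√(34 - 2202) + 28672) = √(√(-2168) + 28672) = √(2*I*√542 + 28672) = √(28672 + 2*I*√542)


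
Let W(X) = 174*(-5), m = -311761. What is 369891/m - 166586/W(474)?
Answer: 25806606388/135616035 ≈ 190.29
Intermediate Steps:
W(X) = -870
369891/m - 166586/W(474) = 369891/(-311761) - 166586/(-870) = 369891*(-1/311761) - 166586*(-1/870) = -369891/311761 + 83293/435 = 25806606388/135616035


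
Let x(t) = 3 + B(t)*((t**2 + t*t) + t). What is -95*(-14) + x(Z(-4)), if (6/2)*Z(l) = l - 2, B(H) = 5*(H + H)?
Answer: 1213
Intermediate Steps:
B(H) = 10*H (B(H) = 5*(2*H) = 10*H)
Z(l) = -2/3 + l/3 (Z(l) = (l - 2)/3 = (-2 + l)/3 = -2/3 + l/3)
x(t) = 3 + 10*t*(t + 2*t**2) (x(t) = 3 + (10*t)*((t**2 + t*t) + t) = 3 + (10*t)*((t**2 + t**2) + t) = 3 + (10*t)*(2*t**2 + t) = 3 + (10*t)*(t + 2*t**2) = 3 + 10*t*(t + 2*t**2))
-95*(-14) + x(Z(-4)) = -95*(-14) + (3 + 10*(-2/3 + (1/3)*(-4))**2 + 20*(-2/3 + (1/3)*(-4))**3) = 1330 + (3 + 10*(-2/3 - 4/3)**2 + 20*(-2/3 - 4/3)**3) = 1330 + (3 + 10*(-2)**2 + 20*(-2)**3) = 1330 + (3 + 10*4 + 20*(-8)) = 1330 + (3 + 40 - 160) = 1330 - 117 = 1213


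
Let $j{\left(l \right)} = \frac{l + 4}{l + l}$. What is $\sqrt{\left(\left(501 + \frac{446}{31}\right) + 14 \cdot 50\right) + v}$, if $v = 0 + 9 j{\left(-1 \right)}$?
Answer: $\frac{\sqrt{4620054}}{62} \approx 34.668$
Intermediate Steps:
$j{\left(l \right)} = \frac{4 + l}{2 l}$
$v = - \frac{27}{2}$ ($v = 0 + 9 \frac{4 - 1}{2 \left(-1\right)} = 0 + 9 \cdot \frac{1}{2} \left(-1\right) 3 = 0 + 9 \left(- \frac{3}{2}\right) = 0 - \frac{27}{2} = - \frac{27}{2} \approx -13.5$)
$\sqrt{\left(\left(501 + \frac{446}{31}\right) + 14 \cdot 50\right) + v} = \sqrt{\left(\left(501 + \frac{446}{31}\right) + 14 \cdot 50\right) - \frac{27}{2}} = \sqrt{\left(\left(501 + 446 \cdot \frac{1}{31}\right) + 700\right) - \frac{27}{2}} = \sqrt{\left(\left(501 + \frac{446}{31}\right) + 700\right) - \frac{27}{2}} = \sqrt{\left(\frac{15977}{31} + 700\right) - \frac{27}{2}} = \sqrt{\frac{37677}{31} - \frac{27}{2}} = \sqrt{\frac{74517}{62}} = \frac{\sqrt{4620054}}{62}$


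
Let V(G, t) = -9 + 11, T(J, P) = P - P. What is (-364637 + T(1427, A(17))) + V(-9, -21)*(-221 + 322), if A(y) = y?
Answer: -364435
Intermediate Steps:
T(J, P) = 0
V(G, t) = 2
(-364637 + T(1427, A(17))) + V(-9, -21)*(-221 + 322) = (-364637 + 0) + 2*(-221 + 322) = -364637 + 2*101 = -364637 + 202 = -364435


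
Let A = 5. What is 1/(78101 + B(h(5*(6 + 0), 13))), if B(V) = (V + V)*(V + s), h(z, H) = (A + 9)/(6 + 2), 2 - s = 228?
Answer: 8/618529 ≈ 1.2934e-5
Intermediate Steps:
s = -226 (s = 2 - 1*228 = 2 - 228 = -226)
h(z, H) = 7/4 (h(z, H) = (5 + 9)/(6 + 2) = 14/8 = 14*(⅛) = 7/4)
B(V) = 2*V*(-226 + V) (B(V) = (V + V)*(V - 226) = (2*V)*(-226 + V) = 2*V*(-226 + V))
1/(78101 + B(h(5*(6 + 0), 13))) = 1/(78101 + 2*(7/4)*(-226 + 7/4)) = 1/(78101 + 2*(7/4)*(-897/4)) = 1/(78101 - 6279/8) = 1/(618529/8) = 8/618529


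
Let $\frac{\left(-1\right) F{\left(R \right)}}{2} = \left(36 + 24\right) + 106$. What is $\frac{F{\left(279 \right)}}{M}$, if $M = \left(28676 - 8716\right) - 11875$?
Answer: $- \frac{332}{8085} \approx -0.041064$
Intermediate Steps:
$F{\left(R \right)} = -332$ ($F{\left(R \right)} = - 2 \left(\left(36 + 24\right) + 106\right) = - 2 \left(60 + 106\right) = \left(-2\right) 166 = -332$)
$M = 8085$ ($M = 19960 - 11875 = 8085$)
$\frac{F{\left(279 \right)}}{M} = - \frac{332}{8085}$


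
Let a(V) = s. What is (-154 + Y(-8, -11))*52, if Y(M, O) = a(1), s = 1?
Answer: -7956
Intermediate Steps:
a(V) = 1
Y(M, O) = 1
(-154 + Y(-8, -11))*52 = (-154 + 1)*52 = -153*52 = -7956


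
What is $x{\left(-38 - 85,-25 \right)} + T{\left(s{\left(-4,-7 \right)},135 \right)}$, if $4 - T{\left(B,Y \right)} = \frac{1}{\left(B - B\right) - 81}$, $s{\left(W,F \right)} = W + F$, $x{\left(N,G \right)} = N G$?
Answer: $\frac{249400}{81} \approx 3079.0$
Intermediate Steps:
$x{\left(N,G \right)} = G N$
$s{\left(W,F \right)} = F + W$
$T{\left(B,Y \right)} = \frac{325}{81}$ ($T{\left(B,Y \right)} = 4 - \frac{1}{\left(B - B\right) - 81} = 4 - \frac{1}{0 - 81} = 4 - \frac{1}{-81} = 4 - - \frac{1}{81} = 4 + \frac{1}{81} = \frac{325}{81}$)
$x{\left(-38 - 85,-25 \right)} + T{\left(s{\left(-4,-7 \right)},135 \right)} = - 25 \left(-38 - 85\right) + \frac{325}{81} = \left(-25\right) \left(-123\right) + \frac{325}{81} = 3075 + \frac{325}{81} = \frac{249400}{81}$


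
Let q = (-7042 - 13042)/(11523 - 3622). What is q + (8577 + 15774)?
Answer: 192377167/7901 ≈ 24348.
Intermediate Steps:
q = -20084/7901 ≈ -2.5420
q + (8577 + 15774) = -20084/7901 + (8577 + 15774) = -20084/7901 + 24351 = 192377167/7901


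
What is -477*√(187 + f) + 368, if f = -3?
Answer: 368 - 954*√46 ≈ -6102.3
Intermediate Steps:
-477*√(187 + f) + 368 = -477*√(187 - 3) + 368 = -954*√46 + 368 = 368 - 954*√46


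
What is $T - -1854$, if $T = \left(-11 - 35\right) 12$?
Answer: $1302$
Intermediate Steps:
$T = -552$ ($T = \left(-46\right) 12 = -552$)
$T - -1854 = -552 - -1854 = -552 + 1854 = 1302$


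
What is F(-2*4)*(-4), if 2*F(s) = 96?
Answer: -192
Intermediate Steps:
F(s) = 48 (F(s) = (1/2)*96 = 48)
F(-2*4)*(-4) = 48*(-4) = -192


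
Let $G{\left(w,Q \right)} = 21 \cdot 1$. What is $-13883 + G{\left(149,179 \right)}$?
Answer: $-13862$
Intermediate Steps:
$G{\left(w,Q \right)} = 21$
$-13883 + G{\left(149,179 \right)} = -13883 + 21 = -13862$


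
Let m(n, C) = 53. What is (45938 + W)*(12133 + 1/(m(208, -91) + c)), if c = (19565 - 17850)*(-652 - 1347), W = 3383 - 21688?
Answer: 383129139593405/1142744 ≈ 3.3527e+8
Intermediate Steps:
W = -18305
c = -3428285 (c = 1715*(-1999) = -3428285)
(45938 + W)*(12133 + 1/(m(208, -91) + c)) = (45938 - 18305)*(12133 + 1/(53 - 3428285)) = 27633*(12133 + 1/(-3428232)) = 27633*(12133 - 1/3428232) = 27633*(41594738855/3428232) = 383129139593405/1142744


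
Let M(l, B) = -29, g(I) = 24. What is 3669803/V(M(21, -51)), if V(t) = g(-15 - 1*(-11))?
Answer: 3669803/24 ≈ 1.5291e+5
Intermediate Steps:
V(t) = 24
3669803/V(M(21, -51)) = 3669803/24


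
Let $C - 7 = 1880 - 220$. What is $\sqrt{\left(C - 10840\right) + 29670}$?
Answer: $\sqrt{20497} \approx 143.17$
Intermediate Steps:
$C = 1667$ ($C = 7 + \left(1880 - 220\right) = 7 + 1660 = 1667$)
$\sqrt{\left(C - 10840\right) + 29670} = \sqrt{\left(1667 - 10840\right) + 29670} = \sqrt{-9173 + 29670} = \sqrt{20497}$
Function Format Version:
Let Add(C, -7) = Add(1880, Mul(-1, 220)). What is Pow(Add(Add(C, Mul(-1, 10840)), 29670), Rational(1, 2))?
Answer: Pow(20497, Rational(1, 2)) ≈ 143.17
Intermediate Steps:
C = 1667 (C = Add(7, Add(1880, Mul(-1, 220))) = Add(7, Add(1880, -220)) = Add(7, 1660) = 1667)
Pow(Add(Add(C, Mul(-1, 10840)), 29670), Rational(1, 2)) = Pow(Add(Add(1667, Mul(-1, 10840)), 29670), Rational(1, 2)) = Pow(Add(Add(1667, -10840), 29670), Rational(1, 2)) = Pow(Add(-9173, 29670), Rational(1, 2)) = Pow(20497, Rational(1, 2))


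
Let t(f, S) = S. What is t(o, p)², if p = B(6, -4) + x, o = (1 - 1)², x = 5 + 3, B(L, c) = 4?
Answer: 144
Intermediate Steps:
x = 8
o = 0 (o = 0² = 0)
p = 12 (p = 4 + 8 = 12)
t(o, p)² = 12² = 144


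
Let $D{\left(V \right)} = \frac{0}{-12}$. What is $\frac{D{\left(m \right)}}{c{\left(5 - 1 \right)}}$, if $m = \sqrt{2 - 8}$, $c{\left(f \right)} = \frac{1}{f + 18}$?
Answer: $0$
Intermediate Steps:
$c{\left(f \right)} = \frac{1}{18 + f}$
$m = i \sqrt{6}$ ($m = \sqrt{-6} = i \sqrt{6} \approx 2.4495 i$)
$D{\left(V \right)} = 0$ ($D{\left(V \right)} = 0 \left(- \frac{1}{12}\right) = 0$)
$\frac{D{\left(m \right)}}{c{\left(5 - 1 \right)}} = \frac{0}{\frac{1}{18 + \left(5 - 1\right)}} = \frac{0}{\frac{1}{18 + 4}} = \frac{0}{\frac{1}{22}} = 0 \frac{1}{\frac{1}{22}} = 0 \cdot 22 = 0$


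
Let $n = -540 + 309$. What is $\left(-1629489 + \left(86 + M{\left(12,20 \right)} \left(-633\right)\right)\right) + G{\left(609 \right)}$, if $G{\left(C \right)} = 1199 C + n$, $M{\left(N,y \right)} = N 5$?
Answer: $-937423$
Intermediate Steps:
$M{\left(N,y \right)} = 5 N$
$n = -231$
$G{\left(C \right)} = -231 + 1199 C$ ($G{\left(C \right)} = 1199 C - 231 = -231 + 1199 C$)
$\left(-1629489 + \left(86 + M{\left(12,20 \right)} \left(-633\right)\right)\right) + G{\left(609 \right)} = \left(-1629489 + \left(86 + 5 \cdot 12 \left(-633\right)\right)\right) + \left(-231 + 1199 \cdot 609\right) = \left(-1629489 + \left(86 + 60 \left(-633\right)\right)\right) + \left(-231 + 730191\right) = \left(-1629489 + \left(86 - 37980\right)\right) + 729960 = \left(-1629489 - 37894\right) + 729960 = -1667383 + 729960 = -937423$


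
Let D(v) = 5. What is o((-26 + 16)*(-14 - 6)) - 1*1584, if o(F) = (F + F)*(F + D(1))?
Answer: 80416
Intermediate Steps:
o(F) = 2*F*(5 + F) (o(F) = (F + F)*(F + 5) = (2*F)*(5 + F) = 2*F*(5 + F))
o((-26 + 16)*(-14 - 6)) - 1*1584 = 2*((-26 + 16)*(-14 - 6))*(5 + (-26 + 16)*(-14 - 6)) - 1*1584 = 2*(-10*(-20))*(5 - 10*(-20)) - 1584 = 2*200*(5 + 200) - 1584 = 2*200*205 - 1584 = 82000 - 1584 = 80416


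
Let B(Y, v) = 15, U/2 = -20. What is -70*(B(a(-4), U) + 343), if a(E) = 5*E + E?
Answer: -25060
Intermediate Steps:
a(E) = 6*E
U = -40 (U = 2*(-20) = -40)
-70*(B(a(-4), U) + 343) = -70*(15 + 343) = -70*358 = -25060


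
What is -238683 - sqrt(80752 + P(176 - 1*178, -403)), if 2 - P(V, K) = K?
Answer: -238683 - sqrt(81157) ≈ -2.3897e+5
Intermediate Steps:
P(V, K) = 2 - K
-238683 - sqrt(80752 + P(176 - 1*178, -403)) = -238683 - sqrt(80752 + (2 - 1*(-403))) = -238683 - sqrt(80752 + (2 + 403)) = -238683 - sqrt(80752 + 405) = -238683 - sqrt(81157)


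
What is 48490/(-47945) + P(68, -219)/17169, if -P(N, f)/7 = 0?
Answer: -9698/9589 ≈ -1.0114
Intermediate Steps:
P(N, f) = 0 (P(N, f) = -7*0 = 0)
48490/(-47945) + P(68, -219)/17169 = 48490/(-47945) + 0/17169 = 48490*(-1/47945) + 0*(1/17169) = -9698/9589 + 0 = -9698/9589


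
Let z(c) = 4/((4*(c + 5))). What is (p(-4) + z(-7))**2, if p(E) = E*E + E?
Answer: 529/4 ≈ 132.25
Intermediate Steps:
p(E) = E + E**2 (p(E) = E**2 + E = E + E**2)
z(c) = 4/(20 + 4*c) (z(c) = 4/((4*(5 + c))) = 4/(20 + 4*c))
(p(-4) + z(-7))**2 = (-4*(1 - 4) + 1/(5 - 7))**2 = (-4*(-3) + 1/(-2))**2 = (12 - 1/2)**2 = (23/2)**2 = 529/4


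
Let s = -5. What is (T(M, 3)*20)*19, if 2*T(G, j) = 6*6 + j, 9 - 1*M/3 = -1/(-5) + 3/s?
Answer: 7410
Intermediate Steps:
M = 141/5 (M = 27 - 3*(-1/(-5) + 3/(-5)) = 27 - 3*(-1*(-⅕) + 3*(-⅕)) = 27 - 3*(⅕ - ⅗) = 27 - 3*(-⅖) = 27 + 6/5 = 141/5 ≈ 28.200)
T(G, j) = 18 + j/2 (T(G, j) = (6*6 + j)/2 = (36 + j)/2 = 18 + j/2)
(T(M, 3)*20)*19 = ((18 + (½)*3)*20)*19 = ((18 + 3/2)*20)*19 = ((39/2)*20)*19 = 390*19 = 7410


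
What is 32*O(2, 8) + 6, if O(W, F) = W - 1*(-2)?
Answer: 134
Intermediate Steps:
O(W, F) = 2 + W (O(W, F) = W + 2 = 2 + W)
32*O(2, 8) + 6 = 32*(2 + 2) + 6 = 32*4 + 6 = 128 + 6 = 134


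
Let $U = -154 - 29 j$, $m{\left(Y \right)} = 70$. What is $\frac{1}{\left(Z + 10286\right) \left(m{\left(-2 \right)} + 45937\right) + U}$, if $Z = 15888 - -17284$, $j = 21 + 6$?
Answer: $\frac{1}{1999371269} \approx 5.0016 \cdot 10^{-10}$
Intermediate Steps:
$j = 27$
$Z = 33172$ ($Z = 15888 + 17284 = 33172$)
$U = -937$ ($U = -154 - 783 = -937$)
$\frac{1}{\left(Z + 10286\right) \left(m{\left(-2 \right)} + 45937\right) + U} = \frac{1}{\left(33172 + 10286\right) \left(70 + 45937\right) - 937} = \frac{1}{43458 \cdot 46007 - 937} = \frac{1}{1999372206 - 937} = \frac{1}{1999371269}$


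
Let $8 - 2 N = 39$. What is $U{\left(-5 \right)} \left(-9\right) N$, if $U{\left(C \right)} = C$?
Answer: $- \frac{1395}{2} \approx -697.5$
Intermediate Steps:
$N = - \frac{31}{2}$ ($N = 4 - \frac{39}{2} = - \frac{31}{2} \approx -15.5$)
$U{\left(-5 \right)} \left(-9\right) N = \left(-5\right) \left(-9\right) \left(- \frac{31}{2}\right) = 45 \left(- \frac{31}{2}\right) = - \frac{1395}{2}$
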